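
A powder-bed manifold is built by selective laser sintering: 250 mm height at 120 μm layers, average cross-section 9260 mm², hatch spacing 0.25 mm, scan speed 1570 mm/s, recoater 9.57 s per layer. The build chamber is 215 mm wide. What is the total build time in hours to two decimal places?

Layer count = ceil(250 / 0.12) = 2084.
Scan path per layer = 9260 / 0.25, so 37040 mm.
Per-layer scan time = 37040 / 1570 = 23.5924 s.
Per-layer time: 23.5924 + 9.57 → 33.1624 s.
Total: 2084 × 33.1624 s = 69110.4416 s → 19.20 hours.

19.20 hours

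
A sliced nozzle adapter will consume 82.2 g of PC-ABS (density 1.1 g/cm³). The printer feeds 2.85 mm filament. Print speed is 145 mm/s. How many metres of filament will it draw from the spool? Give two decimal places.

11.71 m

Volume = 82.2 g / 1.1 g·cm⁻³ = 74.7273 cm³ = 74727.3 mm³.
Cross-section of 2.85 mm filament: π·(2.85/2)² = 6.3794 mm².
Length = 74727.3 / 6.3794 = 11713.84 mm = 11.71 m.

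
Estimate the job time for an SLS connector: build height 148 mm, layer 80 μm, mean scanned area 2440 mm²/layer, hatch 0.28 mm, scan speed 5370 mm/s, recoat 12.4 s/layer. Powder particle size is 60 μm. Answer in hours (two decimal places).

7.21 hours

Layers = ⌈148/0.08⌉ = 1850.
Per-layer scan distance: 2440 / 0.28 → 8714.3 mm.
Per-layer scan time = 8714.3 / 5370, so 1.6228 s.
Per-layer time = 1.6228 + 12.4, so 14.0228 s.
Total: 1850 × 14.0228 s = 25942.18 s → 7.21 hours.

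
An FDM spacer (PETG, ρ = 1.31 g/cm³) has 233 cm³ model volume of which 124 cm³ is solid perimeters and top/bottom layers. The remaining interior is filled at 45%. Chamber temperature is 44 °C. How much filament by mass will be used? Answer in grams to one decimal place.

226.7 g

Volume inside the shell = 233 − 124 = 109 cm³.
Infill volume = 0.45 × 109 = 49.05 cm³.
Deposited volume = 124 + 49.05, so 173.05 cm³.
Mass: 173.05 × 1.31 → 226.6955 g.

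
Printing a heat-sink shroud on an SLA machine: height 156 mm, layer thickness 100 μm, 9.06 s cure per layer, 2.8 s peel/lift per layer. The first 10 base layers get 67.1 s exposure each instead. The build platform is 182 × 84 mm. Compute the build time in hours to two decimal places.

5.30 hours

Layers = ⌈156/0.1⌉ = 1560.
Burn-in layers: 10 × (67.1 + 2.8) → 699 s.
Remaining layers: 1550 × (9.06 + 2.8) → 18383 s.
Total = 699 + 18383 = 19082 s = 5.30 hours.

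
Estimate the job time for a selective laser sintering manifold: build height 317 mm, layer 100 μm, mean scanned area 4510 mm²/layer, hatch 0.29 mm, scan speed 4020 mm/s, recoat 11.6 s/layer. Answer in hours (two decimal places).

13.62 hours

Layers = ⌈317/0.1⌉ = 3170.
Per-layer scan distance: 4510 / 0.29 → 15551.7 mm.
Laser time per layer = 15551.7 / 4020, so 3.8686 s.
Per-layer time: 3.8686 + 11.6 → 15.4686 s.
3170 layers × 15.4686 s/layer = 49035.462 s, i.e. 13.62 hours.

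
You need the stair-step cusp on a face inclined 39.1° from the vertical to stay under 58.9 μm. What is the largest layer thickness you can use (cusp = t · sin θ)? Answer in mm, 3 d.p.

t = h_c / sin θ = 0.0589 / 0.6307 = 0.093 mm.

0.093 mm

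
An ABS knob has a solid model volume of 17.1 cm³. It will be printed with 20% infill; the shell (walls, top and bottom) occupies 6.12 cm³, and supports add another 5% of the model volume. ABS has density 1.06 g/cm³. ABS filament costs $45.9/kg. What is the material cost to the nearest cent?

$0.45

Infill region: 17.1 − 6.12 → 10.98 cm³.
Infill volume: 0.20 × 10.98 → 2.196 cm³.
Support = 0.05 × 17.1, so 0.855 cm³.
Total printed volume = 6.12 + 2.196 + 0.855, so 9.171 cm³.
Mass = 9.171 × 1.06 = 9.72126 g.
Cost = 9.72126 g / 1000 × $45.9/kg = $0.45.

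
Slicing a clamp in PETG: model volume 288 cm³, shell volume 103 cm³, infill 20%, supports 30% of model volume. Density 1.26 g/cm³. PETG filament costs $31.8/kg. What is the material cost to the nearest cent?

Infill region = 288 − 103, so 185 cm³.
Infill volume: 0.20 × 185 → 37 cm³.
Support = 0.30 × 288 = 86.4 cm³.
Total printed volume = 103 + 37 + 86.4 = 226.4 cm³.
Mass = 226.4 × 1.26, so 285.264 g.
Cost = 285.264 g / 1000 × $31.8/kg = $9.07.

$9.07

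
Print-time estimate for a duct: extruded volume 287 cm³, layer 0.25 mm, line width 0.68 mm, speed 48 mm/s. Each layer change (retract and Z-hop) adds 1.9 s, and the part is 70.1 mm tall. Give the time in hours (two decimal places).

Line area = 0.25 × 0.68 = 0.17 mm².
Toolpath length = 287 cm³ / 0.17 mm² = 287000 / 0.17 = 1688235.3 mm.
Time extruding: 1688235.3 / 48 → 35171.6 s.
Layers = ⌈70.1/0.25⌉ = 281.
Layer-change overhead = 281 × 1.9, so 533.9 s.
Altogether 35171.6 + 533.9 = 35705.5 s, i.e. 9.92 hours.

9.92 hours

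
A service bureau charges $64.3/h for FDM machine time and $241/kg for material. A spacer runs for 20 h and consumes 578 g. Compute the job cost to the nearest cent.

$1425.30

Machine-time cost: 64.3 × 20 → $1286.00.
Material charge: 241 × 578/1000 → $139.298.
Total = 1286.00 + 139.298 = 1425.298 ≈ $1425.30.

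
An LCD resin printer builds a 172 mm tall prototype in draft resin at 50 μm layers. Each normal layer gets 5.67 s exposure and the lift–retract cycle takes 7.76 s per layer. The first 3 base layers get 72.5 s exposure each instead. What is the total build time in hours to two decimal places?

12.89 hours

Number of layers: 172 / 0.05 → 3440 (rounded up).
Bottom layers: 3 × (72.5 + 7.76) → 240.78 s.
Remaining layers = 3437 × (5.67 + 7.76) = 46158.91 s.
Total = 240.78 + 46158.91 = 46399.69 s = 12.89 hours.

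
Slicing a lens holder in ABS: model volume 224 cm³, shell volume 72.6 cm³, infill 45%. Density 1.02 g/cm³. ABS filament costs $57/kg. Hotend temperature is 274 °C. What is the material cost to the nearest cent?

$8.18

Volume inside the shell = 224 − 72.6 = 151.4 cm³.
Infill deposited = 0.45 × 151.4 = 68.13 cm³.
Total extruded = 72.6 + 68.13 = 140.73 cm³.
Mass = 140.73 × 1.02, so 143.5446 g.
Cost = 143.5446 g / 1000 × $57/kg = $8.18.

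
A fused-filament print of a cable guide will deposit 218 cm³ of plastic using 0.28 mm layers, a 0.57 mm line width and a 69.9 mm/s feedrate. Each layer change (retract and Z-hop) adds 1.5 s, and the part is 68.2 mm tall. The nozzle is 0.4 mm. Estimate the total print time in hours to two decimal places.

Bead cross-section = 0.28 × 0.57, so 0.1596 mm².
Total extruded path = 218000/0.1596 = 1365914.8 mm.
Time extruding = 1365914.8 / 69.9 = 19541 s.
Layers = ⌈68.2/0.28⌉ = 244.
Layer-change overhead = 244 × 1.5, so 366 s.
Total = 19541 + 366 = 19907 s = 5.53 hours.

5.53 hours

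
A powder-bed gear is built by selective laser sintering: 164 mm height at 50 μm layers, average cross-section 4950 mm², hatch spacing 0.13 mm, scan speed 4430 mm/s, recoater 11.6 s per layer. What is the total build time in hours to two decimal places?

18.40 hours

Number of layers: 164 / 0.05 → 3280 (rounded up).
Hatch length per layer: 4950 / 0.13 → 38076.9 mm.
Scan time per layer = 38076.9 / 4430 = 8.5952 s.
Time per layer: 8.5952 + 11.6 → 20.1952 s.
Total: 3280 × 20.1952 s = 66240.256 s → 18.40 hours.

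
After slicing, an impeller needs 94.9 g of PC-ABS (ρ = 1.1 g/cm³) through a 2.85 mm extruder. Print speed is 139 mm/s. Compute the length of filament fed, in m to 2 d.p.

Volume = 94.9 g / 1.1 g·cm⁻³ = 86.2727 cm³ = 86272.7 mm³.
A = π r² = π × 1.425² = 6.3794 mm².
Length = 86272.7 / 6.3794 = 13523.64 mm = 13.52 m.

13.52 m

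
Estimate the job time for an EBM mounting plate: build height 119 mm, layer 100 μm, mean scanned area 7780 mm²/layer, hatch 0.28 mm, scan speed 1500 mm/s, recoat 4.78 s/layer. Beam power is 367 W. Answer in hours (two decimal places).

7.70 hours

Layers = ⌈119/0.1⌉ = 1190.
Hatch length per layer = 7780 / 0.28 = 27785.7 mm.
Per-layer scan time = 27785.7 / 1500 = 18.5238 s.
Time per layer: 18.5238 + 4.78 → 23.3038 s.
Build time = 1190 × 23.3038 = 27731.522 s = 7.70 hours.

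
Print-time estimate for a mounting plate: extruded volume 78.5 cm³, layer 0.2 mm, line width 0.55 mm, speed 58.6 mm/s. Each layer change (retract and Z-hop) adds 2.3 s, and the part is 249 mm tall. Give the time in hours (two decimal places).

Line area: 0.2 × 0.55 → 0.11 mm².
Toolpath length = 78.5 cm³ / 0.11 mm² = 78500 / 0.11 = 713636.4 mm.
Print-move time = 713636.4 / 58.6 = 12178.1 s.
Layer count = ceil(249 / 0.2) = 1245.
Non-print overhead: 1245 × 2.3 → 2863.5 s.
Altogether 12178.1 + 2863.5 = 15041.6 s, i.e. 4.18 hours.

4.18 hours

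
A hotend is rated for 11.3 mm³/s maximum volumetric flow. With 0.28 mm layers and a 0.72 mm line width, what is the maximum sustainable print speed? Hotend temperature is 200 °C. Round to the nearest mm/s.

56 mm/s

Extrusion cross-section = 0.28 × 0.72 = 0.2016 mm².
v_max = Q/A = 11.3/0.2016 = 56.05 mm/s → 56 mm/s.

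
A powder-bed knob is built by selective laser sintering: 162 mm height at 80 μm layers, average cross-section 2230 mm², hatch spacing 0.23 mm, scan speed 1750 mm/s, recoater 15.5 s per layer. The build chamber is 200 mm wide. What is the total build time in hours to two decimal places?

Layers = ⌈162/0.08⌉ = 2025.
Scan path per layer: 2230 / 0.23 → 9695.7 mm.
Per-layer scan time: 9695.7 / 1750 → 5.5404 s.
Layer cycle = 5.5404 + 15.5 = 21.0404 s.
Total: 2025 × 21.0404 s = 42606.81 s → 11.84 hours.

11.84 hours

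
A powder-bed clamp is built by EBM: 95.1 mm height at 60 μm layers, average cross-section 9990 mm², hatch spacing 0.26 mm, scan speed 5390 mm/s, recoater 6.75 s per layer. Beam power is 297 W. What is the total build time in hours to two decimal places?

6.11 hours

Number of layers: 95.1 / 0.06 → 1585 (rounded up).
Hatch length per layer = 9990 / 0.26 = 38423.1 mm.
Beam time per layer: 38423.1 / 5390 → 7.1286 s.
Time per layer: 7.1286 + 6.75 → 13.8786 s.
Build time = 1585 × 13.8786 = 21997.581 s = 6.11 hours.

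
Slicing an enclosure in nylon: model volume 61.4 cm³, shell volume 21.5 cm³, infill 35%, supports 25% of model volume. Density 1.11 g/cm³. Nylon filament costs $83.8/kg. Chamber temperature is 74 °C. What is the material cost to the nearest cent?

Infill region: 61.4 − 21.5 → 39.9 cm³.
Infill deposited = 0.35 × 39.9 = 13.965 cm³.
Support = 0.25 × 61.4, so 15.35 cm³.
Total extruded = 21.5 + 13.965 + 15.35 = 50.815 cm³.
Mass = 50.815 × 1.11, so 56.40465 g.
Cost = 56.40465 g / 1000 × $83.8/kg = $4.73.

$4.73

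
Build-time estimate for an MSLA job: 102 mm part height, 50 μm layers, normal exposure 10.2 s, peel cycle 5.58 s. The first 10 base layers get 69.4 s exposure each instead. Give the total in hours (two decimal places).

9.11 hours

Layer count = ceil(102 / 0.05) = 2040.
Base layers: 10 × (69.4 + 5.58) → 749.8 s.
Normal layers = 2030 × (10.2 + 5.58) = 32033.4 s.
Sum: 749.8 + 32033.4 = 32783.2 s → 9.11 hours.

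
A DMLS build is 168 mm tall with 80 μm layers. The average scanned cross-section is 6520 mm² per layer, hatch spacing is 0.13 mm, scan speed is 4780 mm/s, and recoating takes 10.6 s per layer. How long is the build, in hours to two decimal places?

Layer count = ceil(168 / 0.08) = 2100.
Hatch length per layer = 6520 / 0.13, so 50153.8 mm.
Laser time per layer = 50153.8 / 4780 = 10.4924 s.
Layer cycle = 10.4924 + 10.6, so 21.0924 s.
Total: 2100 × 21.0924 s = 44294.04 s → 12.30 hours.

12.30 hours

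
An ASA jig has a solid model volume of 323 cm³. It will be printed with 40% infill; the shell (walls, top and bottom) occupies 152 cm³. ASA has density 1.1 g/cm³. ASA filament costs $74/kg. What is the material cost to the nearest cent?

Infill region = 323 − 152 = 171 cm³.
Deposited infill = 0.40 × 171, so 68.4 cm³.
Total printed volume = 152 + 68.4 = 220.4 cm³.
Mass = 220.4 × 1.1 = 242.44 g.
Cost = 242.44 g / 1000 × $74/kg = $17.94.

$17.94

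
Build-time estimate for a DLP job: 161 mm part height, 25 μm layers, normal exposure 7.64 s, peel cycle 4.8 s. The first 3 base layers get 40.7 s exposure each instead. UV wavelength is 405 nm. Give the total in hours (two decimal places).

22.28 hours

Layer count = ceil(161 / 0.025) = 6440.
Bottom layers: 3 × (40.7 + 4.8) → 136.5 s.
Regular layers: 6437 × (7.64 + 4.8) → 80076.28 s.
Sum: 136.5 + 80076.28 = 80212.78 s → 22.28 hours.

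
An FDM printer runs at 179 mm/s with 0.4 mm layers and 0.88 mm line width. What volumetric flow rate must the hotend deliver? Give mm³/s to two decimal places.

63.01

A = 0.4 × 0.88, so 0.352 mm².
Volumetric flow = 179 × 0.352 = 63.01 mm³/s.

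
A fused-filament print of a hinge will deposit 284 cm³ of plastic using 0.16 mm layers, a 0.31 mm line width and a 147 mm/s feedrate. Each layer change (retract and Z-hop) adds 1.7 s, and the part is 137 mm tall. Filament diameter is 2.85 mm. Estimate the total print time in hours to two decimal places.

11.22 hours

Line area = 0.16 × 0.31 = 0.0496 mm².
Toolpath length = 284 cm³ / 0.0496 mm² = 284000 / 0.0496 = 5725806.5 mm.
Print-move time = 5725806.5 / 147, so 38951.1 s.
Number of layers: 137 / 0.16 → 857 (rounded up).
Z-hop total = 857 × 1.7, so 1456.9 s.
Total = 38951.1 + 1456.9 = 40408 s = 11.22 hours.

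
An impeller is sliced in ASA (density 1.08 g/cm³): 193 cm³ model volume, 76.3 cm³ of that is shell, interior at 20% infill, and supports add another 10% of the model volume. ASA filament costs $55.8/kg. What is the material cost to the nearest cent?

Interior volume = 193 − 76.3, so 116.7 cm³.
Infill deposited: 0.20 × 116.7 → 23.34 cm³.
Support: 0.10 × 193 → 19.3 cm³.
Deposited volume: 76.3 + 23.34 + 19.3 → 118.94 cm³.
Mass = 118.94 × 1.08, so 128.4552 g.
At $55.8/kg: 128.4552/1000 × 55.8 = $7.17.

$7.17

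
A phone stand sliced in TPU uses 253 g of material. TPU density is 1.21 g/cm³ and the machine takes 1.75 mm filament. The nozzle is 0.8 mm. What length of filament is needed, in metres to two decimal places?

86.93 m

Volume = 253 g / 1.21 g·cm⁻³ = 209.0909 cm³ = 209090.9 mm³.
Filament cross-section = π × (1.75/2)² = 2.4053 mm².
Length = 209090.9 / 2.4053 = 86929.24 mm = 86.93 m.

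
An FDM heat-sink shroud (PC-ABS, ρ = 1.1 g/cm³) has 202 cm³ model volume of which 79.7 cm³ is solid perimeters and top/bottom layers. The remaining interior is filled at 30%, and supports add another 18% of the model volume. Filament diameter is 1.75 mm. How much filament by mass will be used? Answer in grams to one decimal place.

Interior volume = 202 − 79.7 = 122.3 cm³.
Infill deposited = 0.30 × 122.3 = 36.69 cm³.
Support: 0.18 × 202 → 36.36 cm³.
Total printed volume: 79.7 + 36.69 + 36.36 → 152.75 cm³.
Mass = 152.75 × 1.1 = 168.025 g.

168.0 g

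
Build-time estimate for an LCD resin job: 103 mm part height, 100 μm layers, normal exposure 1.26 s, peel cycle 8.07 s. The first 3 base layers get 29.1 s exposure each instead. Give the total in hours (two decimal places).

2.69 hours

Layers = ⌈103/0.1⌉ = 1030.
Burn-in layers = 3 × (29.1 + 8.07), so 111.51 s.
Regular layers: 1027 × (1.26 + 8.07) → 9581.91 s.
Sum: 111.51 + 9581.91 = 9693.42 s → 2.69 hours.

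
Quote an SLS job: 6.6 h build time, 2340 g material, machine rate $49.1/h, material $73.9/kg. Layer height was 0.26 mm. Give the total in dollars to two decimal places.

Time charge: 49.1 × 6.6 → $324.06.
Material charge: 73.9 × 2340/1000 → $172.926.
Total = 324.06 + 172.926 = 496.986 ≈ $496.99.

$496.99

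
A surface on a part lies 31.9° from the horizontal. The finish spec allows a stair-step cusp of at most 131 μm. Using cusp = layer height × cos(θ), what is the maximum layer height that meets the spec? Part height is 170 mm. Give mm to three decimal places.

cos(31.9°) = 0.8490; t_max = 0.131/0.8490 = 0.154 mm.

0.154 mm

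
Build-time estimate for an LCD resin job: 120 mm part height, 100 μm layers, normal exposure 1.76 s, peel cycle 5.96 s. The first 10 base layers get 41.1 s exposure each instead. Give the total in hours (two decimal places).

2.68 hours

Layers = ⌈120/0.1⌉ = 1200.
Burn-in layers = 10 × (41.1 + 5.96), so 470.6 s.
Remaining layers = 1190 × (1.76 + 5.96) = 9186.8 s.
Sum: 470.6 + 9186.8 = 9657.4 s → 2.68 hours.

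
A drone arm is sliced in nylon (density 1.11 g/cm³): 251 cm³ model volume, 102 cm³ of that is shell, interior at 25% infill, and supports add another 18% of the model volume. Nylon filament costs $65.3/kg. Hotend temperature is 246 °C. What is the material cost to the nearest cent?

$13.37

Interior volume = 251 − 102, so 149 cm³.
Deposited infill: 0.25 × 149 → 37.25 cm³.
Support = 0.18 × 251 = 45.18 cm³.
Total extruded = 102 + 37.25 + 45.18 = 184.43 cm³.
Mass: 184.43 × 1.11 → 204.7173 g.
At $65.3/kg: 204.7173/1000 × 65.3 = $13.37.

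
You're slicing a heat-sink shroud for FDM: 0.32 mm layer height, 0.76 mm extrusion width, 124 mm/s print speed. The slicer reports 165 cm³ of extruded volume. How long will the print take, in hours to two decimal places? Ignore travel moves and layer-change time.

1.52 hours

Bead cross-section = 0.32 × 0.76, so 0.2432 mm².
Toolpath length = 165 cm³ / 0.2432 mm² = 165000 / 0.2432 = 678453.9 mm.
Extrusion time = 678453.9 / 124, so 5471.4 s.
5471.4 s = 1.52 hours.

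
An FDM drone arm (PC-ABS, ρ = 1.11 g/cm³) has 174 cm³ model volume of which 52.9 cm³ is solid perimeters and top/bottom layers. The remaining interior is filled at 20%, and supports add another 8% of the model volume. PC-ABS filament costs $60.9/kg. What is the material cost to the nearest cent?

Volume inside the shell = 174 − 52.9, so 121.1 cm³.
Infill deposited = 0.20 × 121.1 = 24.22 cm³.
Support = 0.08 × 174, so 13.92 cm³.
Total printed volume = 52.9 + 24.22 + 13.92 = 91.04 cm³.
Mass = 91.04 × 1.11, so 101.0544 g.
Cost = 101.0544 g / 1000 × $60.9/kg = $6.15.

$6.15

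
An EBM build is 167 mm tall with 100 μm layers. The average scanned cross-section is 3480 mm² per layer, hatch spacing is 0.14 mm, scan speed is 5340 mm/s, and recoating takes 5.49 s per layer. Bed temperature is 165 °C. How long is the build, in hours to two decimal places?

Layers = ⌈167/0.1⌉ = 1670.
Hatch length per layer = 3480 / 0.14 = 24857.1 mm.
Per-layer scan time = 24857.1 / 5340, so 4.6549 s.
Per-layer time: 4.6549 + 5.49 → 10.1449 s.
1670 layers × 10.1449 s/layer = 16941.983 s, i.e. 4.71 hours.

4.71 hours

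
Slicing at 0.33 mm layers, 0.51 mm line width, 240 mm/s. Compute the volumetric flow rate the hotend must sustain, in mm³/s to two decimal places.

Extrusion cross-section = 0.33 × 0.51 = 0.1683 mm².
Q = v·A = 240 × 0.1683 = 40.39 mm³/s.

40.39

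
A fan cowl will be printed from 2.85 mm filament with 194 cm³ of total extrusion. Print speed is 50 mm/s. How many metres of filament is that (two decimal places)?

A = π r² = π × 1.425² = 6.3794 mm².
L = 194000 mm³ / 6.3794 mm² = 30410.38 mm, i.e. 30.41 m.

30.41 m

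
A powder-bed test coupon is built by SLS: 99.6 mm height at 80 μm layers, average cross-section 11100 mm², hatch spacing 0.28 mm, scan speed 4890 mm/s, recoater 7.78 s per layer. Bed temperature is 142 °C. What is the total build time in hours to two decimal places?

Number of layers: 99.6 / 0.08 → 1245 (rounded up).
Hatch length per layer = 11100 / 0.28 = 39642.9 mm.
Per-layer scan time: 39642.9 / 4890 → 8.1069 s.
Per-layer time = 8.1069 + 7.78 = 15.8869 s.
1245 layers × 15.8869 s/layer = 19779.1905 s, i.e. 5.49 hours.

5.49 hours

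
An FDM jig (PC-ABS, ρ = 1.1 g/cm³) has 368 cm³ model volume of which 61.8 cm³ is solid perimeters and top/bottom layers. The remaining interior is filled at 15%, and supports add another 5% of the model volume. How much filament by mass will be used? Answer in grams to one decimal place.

Interior volume = 368 − 61.8, so 306.2 cm³.
Infill volume = 0.15 × 306.2 = 45.93 cm³.
Support = 0.05 × 368 = 18.4 cm³.
Total printed volume = 61.8 + 45.93 + 18.4, so 126.13 cm³.
Mass = 126.13 × 1.1 = 138.743 g.

138.7 g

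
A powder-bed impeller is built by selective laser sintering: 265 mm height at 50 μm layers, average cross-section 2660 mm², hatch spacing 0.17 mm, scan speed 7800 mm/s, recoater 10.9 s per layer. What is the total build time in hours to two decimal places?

19.00 hours

Number of layers: 265 / 0.05 → 5300 (rounded up).
Per-layer scan distance: 2660 / 0.17 → 15647.1 mm.
Per-layer scan time = 15647.1 / 7800 = 2.006 s.
Layer cycle: 2.006 + 10.9 → 12.906 s.
Build time = 5300 × 12.906 = 68401.8 s = 19.00 hours.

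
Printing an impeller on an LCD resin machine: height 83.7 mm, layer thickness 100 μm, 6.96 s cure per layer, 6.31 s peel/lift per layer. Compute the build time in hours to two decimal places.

3.09 hours

Layers = ⌈83.7/0.1⌉ = 837.
Each layer takes = 6.96 + 6.31, so 13.27 s.
Total = 837 × 13.27 = 11106.99 s = 3.09 hours.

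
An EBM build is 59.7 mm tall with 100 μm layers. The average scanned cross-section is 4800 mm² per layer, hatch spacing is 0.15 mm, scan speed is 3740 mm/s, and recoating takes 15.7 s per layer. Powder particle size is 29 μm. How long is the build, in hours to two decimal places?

4.02 hours

Layers = ⌈59.7/0.1⌉ = 597.
Hatch length per layer = 4800 / 0.15, so 32000 mm.
Scan time per layer = 32000 / 3740, so 8.5561 s.
Time per layer = 8.5561 + 15.7, so 24.2561 s.
597 layers × 24.2561 s/layer = 14480.8917 s, i.e. 4.02 hours.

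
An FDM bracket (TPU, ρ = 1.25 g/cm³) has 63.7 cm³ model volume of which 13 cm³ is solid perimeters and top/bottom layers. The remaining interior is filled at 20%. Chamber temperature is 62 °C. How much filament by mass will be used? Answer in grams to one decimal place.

28.9 g

Infill region: 63.7 − 13 → 50.7 cm³.
Infill volume = 0.20 × 50.7 = 10.14 cm³.
Total printed volume = 13 + 10.14, so 23.14 cm³.
Mass = 23.14 × 1.25, so 28.925 g.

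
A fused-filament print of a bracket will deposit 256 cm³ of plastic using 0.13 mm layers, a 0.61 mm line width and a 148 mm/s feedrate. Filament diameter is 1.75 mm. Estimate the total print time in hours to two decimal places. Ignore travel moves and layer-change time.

Extrusion cross-section: 0.13 × 0.61 → 0.0793 mm².
Path length: 256000 mm³ / 0.0793 mm² → 3228247.2 mm.
Extrusion time: 3228247.2 / 148 → 21812.5 s.
In the requested units: 21812.5 s = 6.06 hours.

6.06 hours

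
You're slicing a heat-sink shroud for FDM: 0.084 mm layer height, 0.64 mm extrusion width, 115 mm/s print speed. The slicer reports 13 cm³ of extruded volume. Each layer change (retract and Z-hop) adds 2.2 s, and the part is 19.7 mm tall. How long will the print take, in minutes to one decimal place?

Bead cross-section = 0.084 × 0.64 = 0.05376 mm².
Total extruded path = 13000/0.05376 = 241815.5 mm.
Print-move time = 241815.5 / 115, so 2102.7 s.
Number of layers: 19.7 / 0.084 → 235 (rounded up).
Non-print overhead = 235 × 2.2, so 517 s.
Altogether 2102.7 + 517 = 2619.7 s, i.e. 43.7 minutes.

43.7 minutes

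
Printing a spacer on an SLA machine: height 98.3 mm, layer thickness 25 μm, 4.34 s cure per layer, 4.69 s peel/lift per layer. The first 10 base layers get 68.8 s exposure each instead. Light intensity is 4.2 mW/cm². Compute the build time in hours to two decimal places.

10.04 hours

Number of layers: 98.3 / 0.025 → 3932 (rounded up).
Burn-in layers = 10 × (68.8 + 4.69), so 734.9 s.
Regular layers = 3922 × (4.34 + 4.69), so 35415.66 s.
Total = 734.9 + 35415.66 = 36150.56 s = 10.04 hours.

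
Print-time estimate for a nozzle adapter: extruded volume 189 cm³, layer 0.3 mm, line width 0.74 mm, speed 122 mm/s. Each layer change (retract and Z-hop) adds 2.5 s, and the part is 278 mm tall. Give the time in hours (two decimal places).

Bead cross-section = 0.3 × 0.74, so 0.222 mm².
Total extruded path = 189000/0.222 = 851351.4 mm.
Extrusion time = 851351.4 / 122 = 6978.3 s.
Layer count = ceil(278 / 0.3) = 927.
Layer-change overhead = 927 × 2.5 = 2317.5 s.
Altogether 6978.3 + 2317.5 = 9295.8 s, i.e. 2.58 hours.

2.58 hours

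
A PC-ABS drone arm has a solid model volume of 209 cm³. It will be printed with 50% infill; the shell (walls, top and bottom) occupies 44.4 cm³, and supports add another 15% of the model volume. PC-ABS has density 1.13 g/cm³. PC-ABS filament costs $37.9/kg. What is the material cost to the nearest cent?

Interior volume: 209 − 44.4 → 164.6 cm³.
Infill deposited: 0.50 × 164.6 → 82.3 cm³.
Support = 0.15 × 209 = 31.35 cm³.
Total printed volume = 44.4 + 82.3 + 31.35, so 158.05 cm³.
Mass = 158.05 × 1.13, so 178.5965 g.
At $37.9/kg: 178.5965/1000 × 37.9 = $6.77.

$6.77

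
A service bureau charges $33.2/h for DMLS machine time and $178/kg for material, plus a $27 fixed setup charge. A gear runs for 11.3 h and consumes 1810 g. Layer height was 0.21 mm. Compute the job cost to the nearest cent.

$724.34

Time charge = 33.2 × 11.3 = $375.16.
Feedstock cost = 178 × 1810/1000 = $322.18.
Total = 375.16 + 322.18 + 27 = $724.34.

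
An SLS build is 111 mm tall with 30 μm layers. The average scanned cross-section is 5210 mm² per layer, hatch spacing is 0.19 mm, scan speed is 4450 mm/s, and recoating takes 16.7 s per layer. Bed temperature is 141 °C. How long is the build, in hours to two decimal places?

Layer count = ceil(111 / 0.03) = 3700.
Scan path per layer = 5210 / 0.19 = 27421.1 mm.
Laser time per layer = 27421.1 / 4450 = 6.162 s.
Per-layer time = 6.162 + 16.7, so 22.862 s.
3700 layers × 22.862 s/layer = 84589.4 s, i.e. 23.50 hours.

23.50 hours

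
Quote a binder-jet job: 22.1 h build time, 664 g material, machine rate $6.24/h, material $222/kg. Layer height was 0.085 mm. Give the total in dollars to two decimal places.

$285.31

Machine cost = 6.24 × 22.1 = $137.904.
Feedstock cost: 222 × 664/1000 → $147.408.
Total = 137.904 + 147.408 = 285.312 ≈ $285.31.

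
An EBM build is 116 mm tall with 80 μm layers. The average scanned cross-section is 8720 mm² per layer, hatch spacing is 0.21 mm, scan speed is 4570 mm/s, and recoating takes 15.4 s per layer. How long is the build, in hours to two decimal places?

9.86 hours

Layer count = ceil(116 / 0.08) = 1450.
Hatch length per layer: 8720 / 0.21 → 41523.8 mm.
Scan time per layer = 41523.8 / 4570, so 9.0862 s.
Time per layer = 9.0862 + 15.4, so 24.4862 s.
Total: 1450 × 24.4862 s = 35504.99 s → 9.86 hours.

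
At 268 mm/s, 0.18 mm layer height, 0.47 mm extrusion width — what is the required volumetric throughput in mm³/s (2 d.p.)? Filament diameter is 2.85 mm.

A = 0.18 × 0.47, so 0.0846 mm².
Q = v·A = 268 × 0.0846 = 22.67 mm³/s.

22.67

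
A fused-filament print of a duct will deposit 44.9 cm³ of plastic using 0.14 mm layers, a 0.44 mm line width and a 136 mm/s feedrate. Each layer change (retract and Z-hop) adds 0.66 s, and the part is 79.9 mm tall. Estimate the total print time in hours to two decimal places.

Bead cross-section = 0.14 × 0.44 = 0.0616 mm².
Toolpath length = 44.9 cm³ / 0.0616 mm² = 44900 / 0.0616 = 728896.1 mm.
Print-move time = 728896.1 / 136, so 5359.5 s.
Layer count = ceil(79.9 / 0.14) = 571.
Layer-change overhead = 571 × 0.66 = 376.86 s.
Total = 5359.5 + 376.86 = 5736.36 s = 1.59 hours.

1.59 hours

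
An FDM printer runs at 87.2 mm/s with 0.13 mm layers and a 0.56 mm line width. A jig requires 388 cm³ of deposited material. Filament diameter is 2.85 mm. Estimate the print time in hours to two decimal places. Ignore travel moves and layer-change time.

Bead cross-section = 0.13 × 0.56, so 0.0728 mm².
Total extruded path = 388000/0.0728 = 5329670.3 mm.
Print-move time = 5329670.3 / 87.2, so 61120.1 s.
That's 61120.1 s → 16.98 hours.

16.98 hours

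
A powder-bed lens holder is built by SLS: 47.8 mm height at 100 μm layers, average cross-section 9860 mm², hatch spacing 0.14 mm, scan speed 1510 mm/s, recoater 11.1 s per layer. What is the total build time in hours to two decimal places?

7.67 hours

Layers = ⌈47.8/0.1⌉ = 478.
Per-layer scan distance = 9860 / 0.14 = 70428.6 mm.
Per-layer scan time = 70428.6 / 1510 = 46.6415 s.
Per-layer time: 46.6415 + 11.1 → 57.7415 s.
Build time = 478 × 57.7415 = 27600.437 s = 7.67 hours.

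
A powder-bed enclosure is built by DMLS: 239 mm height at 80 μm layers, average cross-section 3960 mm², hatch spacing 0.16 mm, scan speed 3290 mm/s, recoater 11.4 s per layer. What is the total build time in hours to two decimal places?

15.71 hours

Number of layers: 239 / 0.08 → 2988 (rounded up).
Scan path per layer = 3960 / 0.16, so 24750 mm.
Scan time per layer = 24750 / 3290 = 7.5228 s.
Layer cycle = 7.5228 + 11.4 = 18.9228 s.
2988 layers × 18.9228 s/layer = 56541.3264 s, i.e. 15.71 hours.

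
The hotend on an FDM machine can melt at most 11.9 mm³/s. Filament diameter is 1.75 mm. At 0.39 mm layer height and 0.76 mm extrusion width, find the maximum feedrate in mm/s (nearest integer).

Bead cross-section: 0.39 × 0.76 → 0.2964 mm².
v_max = Q/A = 11.9/0.2964 = 40.15 mm/s → 40 mm/s.

40 mm/s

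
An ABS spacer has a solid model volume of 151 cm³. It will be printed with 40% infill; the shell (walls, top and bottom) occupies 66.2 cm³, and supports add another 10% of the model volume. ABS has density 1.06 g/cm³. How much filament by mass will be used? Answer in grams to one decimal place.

Interior volume = 151 − 66.2 = 84.8 cm³.
Deposited infill = 0.40 × 84.8, so 33.92 cm³.
Support: 0.10 × 151 → 15.1 cm³.
Total extruded: 66.2 + 33.92 + 15.1 → 115.22 cm³.
Mass = 115.22 × 1.06, so 122.1332 g.

122.1 g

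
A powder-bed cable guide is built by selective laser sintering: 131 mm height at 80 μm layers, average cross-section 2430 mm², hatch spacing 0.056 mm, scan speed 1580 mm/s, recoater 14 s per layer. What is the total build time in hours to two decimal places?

Layers = ⌈131/0.08⌉ = 1638.
Scan path per layer: 2430 / 0.056 → 43392.9 mm.
Per-layer scan time: 43392.9 / 1580 → 27.4639 s.
Time per layer: 27.4639 + 14 → 41.4639 s.
1638 layers × 41.4639 s/layer = 67917.8682 s, i.e. 18.87 hours.

18.87 hours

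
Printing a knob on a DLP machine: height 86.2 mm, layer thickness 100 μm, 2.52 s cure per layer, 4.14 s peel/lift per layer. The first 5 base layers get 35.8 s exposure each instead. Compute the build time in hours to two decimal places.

1.64 hours

Number of layers: 86.2 / 0.1 → 862 (rounded up).
Burn-in layers: 5 × (35.8 + 4.14) → 199.7 s.
Remaining layers: 857 × (2.52 + 4.14) → 5707.62 s.
Total = 199.7 + 5707.62 = 5907.32 s = 1.64 hours.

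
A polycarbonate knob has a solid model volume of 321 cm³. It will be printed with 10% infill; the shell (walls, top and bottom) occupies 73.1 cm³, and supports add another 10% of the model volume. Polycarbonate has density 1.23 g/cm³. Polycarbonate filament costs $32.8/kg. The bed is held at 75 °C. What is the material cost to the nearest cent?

Interior volume = 321 − 73.1, so 247.9 cm³.
Infill volume: 0.10 × 247.9 → 24.79 cm³.
Support = 0.10 × 321, so 32.1 cm³.
Total printed volume = 73.1 + 24.79 + 32.1, so 129.99 cm³.
Mass = 129.99 × 1.23, so 159.8877 g.
At $32.8/kg: 159.8877/1000 × 32.8 = $5.24.

$5.24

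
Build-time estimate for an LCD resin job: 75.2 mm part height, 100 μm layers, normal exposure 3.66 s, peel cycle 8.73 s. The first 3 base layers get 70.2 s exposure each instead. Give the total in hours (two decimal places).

Number of layers: 75.2 / 0.1 → 752 (rounded up).
Base layers = 3 × (70.2 + 8.73), so 236.79 s.
Normal layers: 749 × (3.66 + 8.73) → 9280.11 s.
Total = 236.79 + 9280.11 = 9516.9 s = 2.64 hours.

2.64 hours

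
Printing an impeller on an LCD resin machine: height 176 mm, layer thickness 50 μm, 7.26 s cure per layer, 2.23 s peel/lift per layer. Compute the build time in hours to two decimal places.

9.28 hours

Number of layers: 176 / 0.05 → 3520 (rounded up).
Per-layer time = 7.26 + 2.23, so 9.49 s.
Build time: 3520 × 9.49 s = 33404.8 s, i.e. 9.28 hours.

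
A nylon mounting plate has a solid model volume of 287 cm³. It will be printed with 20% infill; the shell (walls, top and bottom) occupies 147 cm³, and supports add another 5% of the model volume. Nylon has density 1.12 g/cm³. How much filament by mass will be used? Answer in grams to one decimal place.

Infill region = 287 − 147, so 140 cm³.
Infill deposited: 0.20 × 140 → 28 cm³.
Support: 0.05 × 287 → 14.35 cm³.
Deposited volume: 147 + 28 + 14.35 → 189.35 cm³.
Mass = 189.35 × 1.12 = 212.072 g.

212.1 g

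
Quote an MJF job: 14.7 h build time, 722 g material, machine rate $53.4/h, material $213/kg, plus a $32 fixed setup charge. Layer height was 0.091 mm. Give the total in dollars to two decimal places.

$970.77

Time charge = 53.4 × 14.7, so $784.98.
Material cost = 213 × 722/1000, so $153.786.
Total = 784.98 + 153.786 + 32 = 970.766 ≈ $970.77.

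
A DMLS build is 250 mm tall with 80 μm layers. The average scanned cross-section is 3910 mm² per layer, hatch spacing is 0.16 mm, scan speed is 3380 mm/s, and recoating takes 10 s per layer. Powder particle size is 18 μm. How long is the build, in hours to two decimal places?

14.96 hours

Number of layers: 250 / 0.08 → 3125 (rounded up).
Hatch length per layer = 3910 / 0.16 = 24437.5 mm.
Per-layer scan time: 24437.5 / 3380 → 7.23 s.
Time per layer = 7.23 + 10 = 17.23 s.
Build time = 3125 × 17.23 = 53843.75 s = 14.96 hours.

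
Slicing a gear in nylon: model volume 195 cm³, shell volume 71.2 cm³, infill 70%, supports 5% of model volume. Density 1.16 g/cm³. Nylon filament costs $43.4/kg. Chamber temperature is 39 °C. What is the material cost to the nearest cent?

$8.44

Infill region = 195 − 71.2 = 123.8 cm³.
Infill deposited = 0.70 × 123.8 = 86.66 cm³.
Support: 0.05 × 195 → 9.75 cm³.
Total extruded = 71.2 + 86.66 + 9.75, so 167.61 cm³.
Mass = 167.61 × 1.16 = 194.4276 g.
At $43.4/kg: 194.4276/1000 × 43.4 = $8.44.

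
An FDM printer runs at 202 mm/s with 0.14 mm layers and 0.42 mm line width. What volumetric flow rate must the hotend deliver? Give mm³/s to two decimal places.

11.88

Extrusion cross-section = 0.14 × 0.42 = 0.0588 mm².
Q = v·A = 202 × 0.0588 = 11.88 mm³/s.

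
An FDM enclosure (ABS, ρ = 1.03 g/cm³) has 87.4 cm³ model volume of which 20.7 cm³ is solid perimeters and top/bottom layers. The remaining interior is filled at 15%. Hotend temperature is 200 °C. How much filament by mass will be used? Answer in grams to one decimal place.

31.6 g

Volume inside the shell: 87.4 − 20.7 → 66.7 cm³.
Deposited infill = 0.15 × 66.7, so 10.005 cm³.
Total printed volume = 20.7 + 10.005 = 30.705 cm³.
Mass = 30.705 × 1.03 = 31.62615 g.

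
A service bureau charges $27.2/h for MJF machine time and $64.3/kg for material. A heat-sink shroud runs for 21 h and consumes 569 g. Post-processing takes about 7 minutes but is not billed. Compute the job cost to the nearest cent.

Machine-time cost: 27.2 × 21 → $571.20.
Material charge: 64.3 × 569/1000 → $36.5867.
Total = 571.20 + 36.5867 = 607.7867 ≈ $607.79.

$607.79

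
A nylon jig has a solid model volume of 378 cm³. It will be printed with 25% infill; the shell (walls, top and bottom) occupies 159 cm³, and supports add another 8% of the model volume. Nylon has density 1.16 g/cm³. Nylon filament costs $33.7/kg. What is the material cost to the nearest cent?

Interior volume: 378 − 159 → 219 cm³.
Deposited infill = 0.25 × 219 = 54.75 cm³.
Support = 0.08 × 378 = 30.24 cm³.
Total printed volume = 159 + 54.75 + 30.24 = 243.99 cm³.
Mass = 243.99 × 1.16 = 283.0284 g.
Cost = 283.0284 g / 1000 × $33.7/kg = $9.54.

$9.54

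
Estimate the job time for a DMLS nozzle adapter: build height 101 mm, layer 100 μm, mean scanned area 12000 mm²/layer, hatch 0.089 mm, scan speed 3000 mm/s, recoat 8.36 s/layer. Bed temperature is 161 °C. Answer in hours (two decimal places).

14.95 hours

Layer count = ceil(101 / 0.1) = 1010.
Per-layer scan distance = 12000 / 0.089 = 134831.5 mm.
Laser time per layer = 134831.5 / 3000 = 44.9438 s.
Per-layer time: 44.9438 + 8.36 → 53.3038 s.
1010 layers × 53.3038 s/layer = 53836.838 s, i.e. 14.95 hours.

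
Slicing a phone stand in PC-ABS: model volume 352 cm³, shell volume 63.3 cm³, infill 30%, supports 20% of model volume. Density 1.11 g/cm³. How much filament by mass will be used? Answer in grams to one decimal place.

Interior volume = 352 − 63.3 = 288.7 cm³.
Infill volume = 0.30 × 288.7, so 86.61 cm³.
Support = 0.20 × 352, so 70.4 cm³.
Total printed volume = 63.3 + 86.61 + 70.4 = 220.31 cm³.
Mass = 220.31 × 1.11, so 244.5441 g.

244.5 g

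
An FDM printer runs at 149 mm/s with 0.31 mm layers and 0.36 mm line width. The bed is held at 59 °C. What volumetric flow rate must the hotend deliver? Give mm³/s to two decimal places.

A: 0.31 × 0.36 → 0.1116 mm².
Q = v·A = 149 × 0.1116 = 16.63 mm³/s.

16.63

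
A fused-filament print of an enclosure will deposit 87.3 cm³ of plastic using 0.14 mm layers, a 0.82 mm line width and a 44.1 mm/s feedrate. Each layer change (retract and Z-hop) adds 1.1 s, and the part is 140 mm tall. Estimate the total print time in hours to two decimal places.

Extrusion cross-section: 0.14 × 0.82 → 0.1148 mm².
Total extruded path = 87300/0.1148 = 760453 mm.
Print-move time: 760453 / 44.1 → 17243.8 s.
Number of layers: 140 / 0.14 → 1000 (rounded up).
Layer-change overhead = 1000 × 1.1, so 1100 s.
Total = 17243.8 + 1100 = 18343.8 s = 5.10 hours.

5.10 hours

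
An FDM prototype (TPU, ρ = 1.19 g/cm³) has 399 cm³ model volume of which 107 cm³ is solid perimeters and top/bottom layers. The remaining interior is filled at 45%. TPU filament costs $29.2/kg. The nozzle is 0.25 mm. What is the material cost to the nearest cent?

Interior volume = 399 − 107 = 292 cm³.
Infill deposited: 0.45 × 292 → 131.4 cm³.
Total printed volume = 107 + 131.4 = 238.4 cm³.
Mass: 238.4 × 1.19 → 283.696 g.
At $29.2/kg: 283.696/1000 × 29.2 = $8.28.

$8.28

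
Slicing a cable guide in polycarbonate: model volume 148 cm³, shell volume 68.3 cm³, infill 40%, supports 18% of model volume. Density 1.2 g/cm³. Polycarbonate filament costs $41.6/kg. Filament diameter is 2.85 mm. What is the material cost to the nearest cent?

$6.33

Infill region = 148 − 68.3, so 79.7 cm³.
Infill volume = 0.40 × 79.7, so 31.88 cm³.
Support = 0.18 × 148, so 26.64 cm³.
Deposited volume = 68.3 + 31.88 + 26.64 = 126.82 cm³.
Mass = 126.82 × 1.2 = 152.184 g.
At $41.6/kg: 152.184/1000 × 41.6 = $6.33.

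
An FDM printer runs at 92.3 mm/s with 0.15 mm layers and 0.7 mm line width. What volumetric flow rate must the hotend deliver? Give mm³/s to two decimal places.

9.69

Extrusion cross-section: 0.15 × 0.7 → 0.105 mm².
Volumetric flow = 92.3 × 0.105 = 9.69 mm³/s.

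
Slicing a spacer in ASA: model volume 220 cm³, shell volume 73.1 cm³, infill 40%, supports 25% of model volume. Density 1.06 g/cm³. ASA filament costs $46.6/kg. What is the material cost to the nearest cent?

Volume inside the shell = 220 − 73.1, so 146.9 cm³.
Deposited infill: 0.40 × 146.9 → 58.76 cm³.
Support = 0.25 × 220, so 55 cm³.
Total printed volume = 73.1 + 58.76 + 55 = 186.86 cm³.
Mass = 186.86 × 1.06 = 198.0716 g.
Cost = 198.0716 g / 1000 × $46.6/kg = $9.23.

$9.23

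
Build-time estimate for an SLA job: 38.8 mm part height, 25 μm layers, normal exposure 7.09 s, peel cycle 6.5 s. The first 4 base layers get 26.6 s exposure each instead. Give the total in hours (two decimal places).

Layers = ⌈38.8/0.025⌉ = 1552.
Base layers: 4 × (26.6 + 6.5) → 132.4 s.
Regular layers = 1548 × (7.09 + 6.5), so 21037.32 s.
Sum: 132.4 + 21037.32 = 21169.72 s → 5.88 hours.

5.88 hours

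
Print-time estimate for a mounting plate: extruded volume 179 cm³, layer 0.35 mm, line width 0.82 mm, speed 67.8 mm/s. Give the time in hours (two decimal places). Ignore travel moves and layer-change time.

2.56 hours

Line area = 0.35 × 0.82, so 0.287 mm².
Toolpath length = 179 cm³ / 0.287 mm² = 179000 / 0.287 = 623693.4 mm.
Extrusion time = 623693.4 / 67.8 = 9199 s.
9199 s = 2.56 hours.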